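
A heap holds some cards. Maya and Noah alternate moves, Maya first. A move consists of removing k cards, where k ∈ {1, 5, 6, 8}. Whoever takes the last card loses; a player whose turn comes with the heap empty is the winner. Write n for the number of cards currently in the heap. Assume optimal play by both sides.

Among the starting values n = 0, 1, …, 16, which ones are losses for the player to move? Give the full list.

Label each position W (a win for the player to move) or L (a loss). A position with no legal move is W; any other position is W exactly when some move reaches an L, and L when every move reaches a W.
n=0: no move; the opponent has just taken the last card and therefore loses → W
n=1: →0(W) only, which is W, so L
n=2: →1(L), so W
n=3: →2(W) only, which is W, so L
n=4: →3(L), so W
n=5: →4(W), 0(W) — all W, so L
n=6: →5(L), so W
n=7: →1(L), so W
n=8: →3(L), so W
n=9: →3(L), so W
n=10: →5(L), so W
n=11: →5(L), so W
n=12: →11(W), 7(W), 6(W), 4(W) — all W, so L
n=13: →12(L), so W
n=14: →13(W), 9(W), 8(W), 6(W) — all W, so L
n=15: →14(L), so W
n=16: →15(W), 11(W), 10(W), 8(W) — all W, so L
Reading off the rows marked L gives the requested list; there are 6 such values of n.

1, 3, 5, 12, 14, 16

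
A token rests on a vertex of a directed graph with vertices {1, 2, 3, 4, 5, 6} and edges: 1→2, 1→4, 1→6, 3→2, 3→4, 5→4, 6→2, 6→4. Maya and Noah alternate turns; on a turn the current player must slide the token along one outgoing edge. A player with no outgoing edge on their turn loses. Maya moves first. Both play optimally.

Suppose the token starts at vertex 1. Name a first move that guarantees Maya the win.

Classify positions by backward induction: terminal positions (no move available) are L. From any other position, the mover wins iff some move reaches an L.
Every edge goes from a vertex to one that appears earlier in the order 4, 2, 6, 1, 5, 3, so processing vertices in that order labels each vertex after all of its successors.
4: no outgoing edge → L
2: no outgoing edge → L
6: can move to 2, which is L ⇒ W
1: can move to 2, which is L ⇒ W
5: can move to 4, which is L ⇒ W
3: can move to 2, which is L ⇒ W
From 1, the L positions reachable in one move are: 2, 4. Any move reaching one of these is winning.

Move to 2.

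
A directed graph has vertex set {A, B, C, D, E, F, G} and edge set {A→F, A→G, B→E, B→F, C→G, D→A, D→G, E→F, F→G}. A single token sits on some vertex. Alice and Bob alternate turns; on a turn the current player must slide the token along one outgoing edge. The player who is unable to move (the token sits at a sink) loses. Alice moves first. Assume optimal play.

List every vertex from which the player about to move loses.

E, G

Build the W/L table. Terminal = L. A non-terminal position is W if it has a move to some L; otherwise it is L.
Every edge goes from a vertex to one that appears earlier in the order G, F, E, C, B, A, D, so processing vertices in that order labels each vertex after all of its successors.
G: no outgoing edge → L
F: W (go to G, an L position)
E: L (sole option F(W) is W)
C: W (go to G, an L position)
B: W (go to E, an L position)
A: W (go to G, an L position)
D: W (go to G, an L position)
The losing starting vertices are exactly the entries labelled L in this table (2 of them).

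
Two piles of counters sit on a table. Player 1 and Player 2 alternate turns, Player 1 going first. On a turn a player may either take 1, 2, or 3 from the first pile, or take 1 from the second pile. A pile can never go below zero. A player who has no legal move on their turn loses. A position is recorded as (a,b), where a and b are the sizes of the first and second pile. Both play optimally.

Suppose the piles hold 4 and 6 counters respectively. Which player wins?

Player 2 wins.

Work bottom-up. With no move the player to move loses. Otherwise the position is W if at least one move leads to an L position for the opponent, and L if every move leads to a W.
No move ever increases a pile, so every position that can arise here has a ≤ 4 and b ≤ 6; it is enough to label the cells with 0 ≤ a ≤ 4 and 0 ≤ b ≤ 6.
Every move lowers a or b (never raises either), so fill the grid row by row in increasing a, and left to right within a row: each cell's successors are then already labelled.
      b=0  b=1  b=2  b=3  b=4  b=5  b=6
a=0:    L    W    L    W    L    W    L
a=1:    W    L    W    L    W    L    W
a=2:    W    W    W    W    W    W    W
a=3:    W    W    W    W    W    W    W
a=4:    L    W    L    W    L    W    L
Cells with no legal move (terminal, hence L): (0,0).
The remaining L cells, each justified by listing all of its moves:
(0,2): only reaches (0,1)(W), which is W → L
(0,4): only reaches (0,3)(W), which is W → L
(0,6): only reaches (0,5)(W), which is W → L
(1,1): only reaches (0,1)(W), (1,0)(W), all W → L
(1,3): only reaches (0,3)(W), (1,2)(W), all W → L
(1,5): only reaches (0,5)(W), (1,4)(W), all W → L
(4,0): only reaches (3,0)(W), (2,0)(W), (1,0)(W), all W → L
(4,2): only reaches (3,2)(W), (2,2)(W), (1,2)(W), (4,1)(W), all W → L
(4,4): only reaches (3,4)(W), (2,4)(W), (1,4)(W), (4,3)(W), all W → L
(4,6): only reaches (3,6)(W), (2,6)(W), (1,6)(W), (4,5)(W), all W → L
Every other cell has at least one move into one of the L cells above, so it is W.
The starting position (4,6) is L: whatever Player 1 does, the opponent receives a W position.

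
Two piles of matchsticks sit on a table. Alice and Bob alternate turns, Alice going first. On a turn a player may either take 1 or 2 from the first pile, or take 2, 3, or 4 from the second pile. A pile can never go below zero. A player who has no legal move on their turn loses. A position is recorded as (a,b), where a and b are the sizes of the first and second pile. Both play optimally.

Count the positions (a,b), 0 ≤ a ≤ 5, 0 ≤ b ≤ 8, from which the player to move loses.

Work bottom-up. With no move the player to move loses. Otherwise the position is W if at least one move leads to an L position for the opponent, and L if every move leads to a W.
Every move lowers a or b (never raises either), so fill the grid row by row in increasing a, and left to right within a row: each cell's successors are then already labelled.
      b=0  b=1  b=2  b=3  b=4  b=5  b=6  b=7  b=8
a=0:    L    L    W    W    W    W    L    L    W
a=1:    W    W    L    L    W    W    W    W    L
a=2:    W    W    W    W    L    L    W    W    W
a=3:    L    L    W    W    W    W    L    L    W
a=4:    W    W    L    L    W    W    W    W    L
a=5:    W    W    W    W    L    L    W    W    W
Cells with no legal move (terminal, hence L): (0,0), (0,1).
The remaining L cells, each justified by listing all of its moves:
(0,6): moves to (0,4)(W), (0,3)(W), (0,2)(W); every one is W ⇒ L
(0,7): moves to (0,5)(W), (0,4)(W), (0,3)(W); every one is W ⇒ L
(1,2): moves to (0,2)(W), (1,0)(W); every one is W ⇒ L
(1,3): moves to (0,3)(W), (1,1)(W), (1,0)(W); every one is W ⇒ L
(1,8): moves to (0,8)(W), (1,6)(W), (1,5)(W), (1,4)(W); every one is W ⇒ L
(2,4): moves to (1,4)(W), (0,4)(W), (2,2)(W), (2,1)(W), (2,0)(W); every one is W ⇒ L
(2,5): moves to (1,5)(W), (0,5)(W), (2,3)(W), (2,2)(W), (2,1)(W); every one is W ⇒ L
(3,0): moves to (2,0)(W), (1,0)(W); every one is W ⇒ L
(3,1): moves to (2,1)(W), (1,1)(W); every one is W ⇒ L
(3,6): moves to (2,6)(W), (1,6)(W), (3,4)(W), (3,3)(W), (3,2)(W); every one is W ⇒ L
(3,7): moves to (2,7)(W), (1,7)(W), (3,5)(W), (3,4)(W), (3,3)(W); every one is W ⇒ L
(4,2): moves to (3,2)(W), (2,2)(W), (4,0)(W); every one is W ⇒ L
(4,3): moves to (3,3)(W), (2,3)(W), (4,1)(W), (4,0)(W); every one is W ⇒ L
(4,8): moves to (3,8)(W), (2,8)(W), (4,6)(W), (4,5)(W), (4,4)(W); every one is W ⇒ L
(5,4): moves to (4,4)(W), (3,4)(W), (5,2)(W), (5,1)(W), (5,0)(W); every one is W ⇒ L
(5,5): moves to (4,5)(W), (3,5)(W), (5,3)(W), (5,2)(W), (5,1)(W); every one is W ⇒ L
Every other cell has at least one move into one of the L cells above, so it is W.
L cells per row: a=0: 4, a=1: 3, a=2: 2, a=3: 4, a=4: 3, a=5: 2; total 18.

18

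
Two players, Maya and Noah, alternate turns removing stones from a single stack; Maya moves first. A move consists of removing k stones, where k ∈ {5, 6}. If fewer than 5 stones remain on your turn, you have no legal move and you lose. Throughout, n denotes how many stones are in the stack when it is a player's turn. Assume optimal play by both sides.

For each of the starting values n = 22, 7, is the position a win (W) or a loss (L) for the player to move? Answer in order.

Use the standard recursion: the mover loses at a terminal position; elsewhere, the mover wins exactly when some move hands the opponent an L position.
n=0: no move → L
n=1: no move → L
n=2: no move → L
n=3: no move → L
n=4: no move → L
n=5: →0(L), so W
n=6: →1(L), so W
n=7: →2(L), so W
n=8: →3(L), so W
n=9: →4(L), so W
n=10: →4(L), so W
n=11: →6(W), 5(W) — all W, so L
n=12: →7(W), 6(W) — all W, so L
n=13: →8(W), 7(W) — all W, so L
n=14: →9(W), 8(W) — all W, so L
n=15: →10(W), 9(W) — all W, so L
n=16: →11(L), so W
n=17: →12(L), so W
n=18: →13(L), so W
n=19: →14(L), so W
n=20: →15(L), so W
n=21: →15(L), so W
n=22: →17(W), 16(W) — all W, so L

22: L, 7: W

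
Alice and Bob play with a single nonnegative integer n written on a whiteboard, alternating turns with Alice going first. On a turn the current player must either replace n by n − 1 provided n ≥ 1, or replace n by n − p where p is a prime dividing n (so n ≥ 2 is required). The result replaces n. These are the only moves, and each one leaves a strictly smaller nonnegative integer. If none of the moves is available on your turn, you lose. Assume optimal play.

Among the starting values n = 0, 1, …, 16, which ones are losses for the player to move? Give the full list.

0, 4, 8, 12, 16

Work bottom-up. With no move the player to move loses. Otherwise the position is W if at least one move leads to an L position for the opponent, and L if every move leads to a W.
n=0: no move → L
n=1: can move to 0, which is L ⇒ W
n=2: can move to 0, which is L ⇒ W
n=3: can move to 0, which is L ⇒ W
n=4: moves to 2(W), 3(W); every one is W ⇒ L
n=5: can move to 0, which is L ⇒ W
n=6: can move to 4, which is L ⇒ W
n=7: can move to 0, which is L ⇒ W
n=8: moves to 6(W), 7(W); every one is W ⇒ L
n=9: can move to 8, which is L ⇒ W
n=10: can move to 8, which is L ⇒ W
n=11: can move to 0, which is L ⇒ W
n=12: moves to 9(W), 10(W), 11(W); every one is W ⇒ L
n=13: can move to 0, which is L ⇒ W
n=14: can move to 12, which is L ⇒ W
n=15: can move to 12, which is L ⇒ W
n=16: moves to 14(W), 15(W); every one is W ⇒ L
Reading off the rows marked L gives the requested list; there are 5 such values of n.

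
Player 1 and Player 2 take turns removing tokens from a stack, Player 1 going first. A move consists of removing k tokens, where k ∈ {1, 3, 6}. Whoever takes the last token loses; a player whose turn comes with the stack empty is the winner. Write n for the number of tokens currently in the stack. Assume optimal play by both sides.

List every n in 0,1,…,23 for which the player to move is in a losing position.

1, 3, 5, 10, 12, 14, 19, 21, 23

Label each position W (a win for the player to move) or L (a loss). A position with no legal move is W; any other position is W exactly when some move reaches an L, and L when every move reaches a W.
n=0: no move; the opponent has just taken the last token and therefore loses → W
n=1: L (sole option 0(W) is W)
n=2: W (go to 1, an L position)
n=3: L (options 2(W), 0(W) are all W)
n=4: W (go to 3, an L position)
n=5: L (options 4(W), 2(W) are all W)
n=6: W (go to 5, an L position)
n=7: W (go to 1, an L position)
n=8: W (go to 5, an L position)
n=9: W (go to 3, an L position)
n=10: L (options 9(W), 7(W), 4(W) are all W)
n=11: W (go to 10, an L position)
n=12: L (options 11(W), 9(W), 6(W) are all W)
n=13: W (go to 12, an L position)
n=14: L (options 13(W), 11(W), 8(W) are all W)
n=15: W (go to 14, an L position)
n=16: W (go to 10, an L position)
n=17: W (go to 14, an L position)
n=18: W (go to 12, an L position)
n=19: L (options 18(W), 16(W), 13(W) are all W)
n=20: W (go to 19, an L position)
n=21: L (options 20(W), 18(W), 15(W) are all W)
n=22: W (go to 21, an L position)
n=23: L (options 22(W), 20(W), 17(W) are all W)
Reading off the rows marked L gives the requested list; there are 9 such values of n.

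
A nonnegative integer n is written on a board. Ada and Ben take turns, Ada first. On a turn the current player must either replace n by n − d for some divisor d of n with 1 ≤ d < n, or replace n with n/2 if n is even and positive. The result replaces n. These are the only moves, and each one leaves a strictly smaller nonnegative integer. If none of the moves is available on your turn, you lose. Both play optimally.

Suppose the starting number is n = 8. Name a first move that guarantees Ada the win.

Compute win/loss labels from the base case upward. A position with no move is L. Any other position is W if it can reach an L in one move, else L.
n=0: no move → L
n=1: no move → L
n=2: W (go to 1, an L position)
n=3: L (sole option 2(W) is W)
n=4: W (go to 3, an L position)
n=5: L (sole option 4(W) is W)
n=6: W (go to 3, an L position)
n=7: L (sole option 6(W) is W)
n=8: W (go to 7, an L position)
From 8, the L positions reachable in one move are: 7.

Move to 7.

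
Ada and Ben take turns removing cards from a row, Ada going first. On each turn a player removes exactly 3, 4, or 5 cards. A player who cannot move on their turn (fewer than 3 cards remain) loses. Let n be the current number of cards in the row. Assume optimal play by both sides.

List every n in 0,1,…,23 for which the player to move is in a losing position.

Use the standard recursion: the mover loses at a terminal position; elsewhere, the mover wins exactly when some move hands the opponent an L position.
n=0: no move → L
n=1: no move → L
n=2: no move → L
n=3: W (go to 0, an L position)
n=4: W (go to 1, an L position)
n=5: W (go to 2, an L position)
n=6: W (go to 2, an L position)
n=7: W (go to 2, an L position)
n=8: L (options 5(W), 4(W), 3(W) are all W)
n=9: L (options 6(W), 5(W), 4(W) are all W)
n=10: L (options 7(W), 6(W), 5(W) are all W)
n=11: W (go to 8, an L position)
n=12: W (go to 9, an L position)
n=13: W (go to 10, an L position)
n=14: W (go to 10, an L position)
n=15: W (go to 10, an L position)
n=16: L (options 13(W), 12(W), 11(W) are all W)
n=17: L (options 14(W), 13(W), 12(W) are all W)
n=18: L (options 15(W), 14(W), 13(W) are all W)
n=19: W (go to 16, an L position)
n=20: W (go to 17, an L position)
n=21: W (go to 18, an L position)
n=22: W (go to 18, an L position)
n=23: W (go to 18, an L position)
The losing starting values of n are exactly the entries labelled L in this table (9 of them).

0, 1, 2, 8, 9, 10, 16, 17, 18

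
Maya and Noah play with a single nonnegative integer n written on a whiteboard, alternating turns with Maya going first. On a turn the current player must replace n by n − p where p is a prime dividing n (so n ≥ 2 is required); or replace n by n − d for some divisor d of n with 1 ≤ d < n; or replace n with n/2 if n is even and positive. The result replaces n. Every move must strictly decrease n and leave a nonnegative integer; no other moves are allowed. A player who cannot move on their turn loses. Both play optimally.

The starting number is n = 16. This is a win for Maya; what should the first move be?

Label each position W (a win for the player to move) or L (a loss). A position with no legal move is L; any other position is W exactly when some move reaches an L, and L when every move reaches a W.
n=0: no move → L
n=1: no move → L
n=2: W (go to 0, an L position)
n=3: W (go to 0, an L position)
n=4: L (options 2(W), 3(W) are all W)
n=5: W (go to 0, an L position)
n=6: W (go to 4, an L position)
n=7: W (go to 0, an L position)
n=8: W (go to 4, an L position)
n=9: L (options 6(W), 8(W) are all W)
n=10: W (go to 9, an L position)
n=11: W (go to 0, an L position)
n=12: W (go to 9, an L position)
n=13: W (go to 0, an L position)
n=14: L (options 7(W), 12(W), 13(W) are all W)
n=15: W (go to 14, an L position)
n=16: W (go to 14, an L position)
From 16, the L positions reachable in one move are: 14.

Move to 14.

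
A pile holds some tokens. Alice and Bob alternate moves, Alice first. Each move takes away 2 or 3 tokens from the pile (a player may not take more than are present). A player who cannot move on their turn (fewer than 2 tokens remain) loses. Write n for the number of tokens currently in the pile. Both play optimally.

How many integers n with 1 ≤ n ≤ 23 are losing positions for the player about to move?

Classify positions by backward induction: terminal positions (no move available) are L. From any other position, the mover wins iff some move reaches an L.
n=0: no move → L
n=1: no move → L
n=2: reaches L-position 0 → W
n=3: reaches L-position 1 → W
n=4: reaches L-position 1 → W
n=5: only reaches 3(W), 2(W), all W → L
n=6: only reaches 4(W), 3(W), all W → L
n=7: reaches L-position 5 → W
n=8: reaches L-position 6 → W
n=9: reaches L-position 6 → W
n=10: only reaches 8(W), 7(W), all W → L
n=11: only reaches 9(W), 8(W), all W → L
n=12: reaches L-position 10 → W
n=13: reaches L-position 11 → W
n=14: reaches L-position 11 → W
n=15: only reaches 13(W), 12(W), all W → L
n=16: only reaches 14(W), 13(W), all W → L
n=17: reaches L-position 15 → W
n=18: reaches L-position 16 → W
n=19: reaches L-position 16 → W
n=20: only reaches 18(W), 17(W), all W → L
n=21: only reaches 19(W), 18(W), all W → L
n=22: reaches L-position 20 → W
n=23: reaches L-position 21 → W
L entries with 1 ≤ n ≤ 23 (n=0 is outside the asked range and is not counted): n = 1, 5, 6, 10, 11, 15, 16, 20, 21; that makes 9.

9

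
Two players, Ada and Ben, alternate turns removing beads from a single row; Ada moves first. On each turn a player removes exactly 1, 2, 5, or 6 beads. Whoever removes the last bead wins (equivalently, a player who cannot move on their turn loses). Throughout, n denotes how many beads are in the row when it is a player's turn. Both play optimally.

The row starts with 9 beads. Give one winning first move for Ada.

Remove 2, leaving 7.

Work bottom-up. With no move the player to move loses. Otherwise the position is W if at least one move leads to an L position for the opponent, and L if every move leads to a W.
n=0: no move → L
n=1: reaches L-position 0 → W
n=2: reaches L-position 0 → W
n=3: only reaches 2(W), 1(W), all W → L
n=4: reaches L-position 3 → W
n=5: reaches L-position 3 → W
n=6: reaches L-position 0 → W
n=7: only reaches 6(W), 5(W), 2(W), 1(W), all W → L
n=8: reaches L-position 7 → W
n=9: reaches L-position 7 → W
From 9, the L positions reachable in one move are: 7, 3. Any move reaching one of these is winning.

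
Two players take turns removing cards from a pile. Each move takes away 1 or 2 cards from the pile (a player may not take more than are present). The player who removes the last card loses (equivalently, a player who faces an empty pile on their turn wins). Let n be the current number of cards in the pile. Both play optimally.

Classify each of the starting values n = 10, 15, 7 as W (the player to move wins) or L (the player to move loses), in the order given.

Work bottom-up. With no move the player to move wins. Otherwise the position is W if at least one move leads to an L position for the opponent, and L if every move leads to a W.
n=0: no move; the opponent has just taken the last card and therefore loses → W
n=1: the only move is to 0(W), a W ⇒ L
n=2: can move to 1, which is L ⇒ W
n=3: can move to 1, which is L ⇒ W
n=4: moves to 3(W), 2(W); every one is W ⇒ L
n=5: can move to 4, which is L ⇒ W
n=6: can move to 4, which is L ⇒ W
n=7: moves to 6(W), 5(W); every one is W ⇒ L
n=8: can move to 7, which is L ⇒ W
n=9: can move to 7, which is L ⇒ W
n=10: moves to 9(W), 8(W); every one is W ⇒ L
n=11: can move to 10, which is L ⇒ W
n=12: can move to 10, which is L ⇒ W
n=13: moves to 12(W), 11(W); every one is W ⇒ L
n=14: can move to 13, which is L ⇒ W
n=15: can move to 13, which is L ⇒ W

10: L, 15: W, 7: L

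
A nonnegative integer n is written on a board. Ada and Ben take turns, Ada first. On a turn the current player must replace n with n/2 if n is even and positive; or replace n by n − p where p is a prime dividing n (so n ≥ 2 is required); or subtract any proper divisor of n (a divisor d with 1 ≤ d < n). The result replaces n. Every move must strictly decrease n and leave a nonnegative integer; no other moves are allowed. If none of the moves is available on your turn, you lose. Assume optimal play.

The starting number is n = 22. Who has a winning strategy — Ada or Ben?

Ada wins.

Classify positions by backward induction: terminal positions (no move available) are L. From any other position, the mover wins iff some move reaches an L.
n=0: no move → L
n=1: no move → L
n=2: W (go to 0, an L position)
n=3: W (go to 0, an L position)
n=4: L (options 2(W), 3(W) are all W)
n=5: W (go to 0, an L position)
n=6: W (go to 4, an L position)
n=7: W (go to 0, an L position)
n=8: W (go to 4, an L position)
n=9: L (options 6(W), 8(W) are all W)
n=10: W (go to 9, an L position)
n=11: W (go to 0, an L position)
n=12: W (go to 9, an L position)
n=13: W (go to 0, an L position)
n=14: L (options 7(W), 12(W), 13(W) are all W)
n=15: W (go to 14, an L position)
n=16: W (go to 14, an L position)
n=17: W (go to 0, an L position)
n=18: W (go to 9, an L position)
n=19: W (go to 0, an L position)
n=20: L (options 10(W), 15(W), 16(W), 18(W), 19(W) are all W)
n=21: W (go to 14, an L position)
n=22: W (go to 20, an L position)
The starting position 22 is W: Ada should move to 20, handing over an L position.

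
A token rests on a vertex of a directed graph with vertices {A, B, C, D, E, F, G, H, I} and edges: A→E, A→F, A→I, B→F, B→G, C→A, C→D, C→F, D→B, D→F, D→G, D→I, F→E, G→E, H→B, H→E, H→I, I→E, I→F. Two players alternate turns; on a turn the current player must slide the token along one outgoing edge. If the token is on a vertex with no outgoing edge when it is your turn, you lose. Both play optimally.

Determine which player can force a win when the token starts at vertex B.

Use the standard recursion: the mover loses at a terminal position; elsewhere, the mover wins exactly when some move hands the opponent an L position.
Every edge goes from a vertex to one that appears earlier in the order E, G, F, I, B, H, D, A, C, so processing vertices in that order labels each vertex after all of its successors.
E: no outgoing edge → L
G: W (go to E, an L position)
F: W (go to E, an L position)
I: W (go to E, an L position)
B: L (options F(W), G(W) are all W)
H: W (go to B, an L position)
D: W (go to B, an L position)
A: W (go to E, an L position)
C: L (options A(W), D(W), F(W) are all W)
The starting position B is L: whatever the player to move does, the opponent receives a W position.

The second player wins.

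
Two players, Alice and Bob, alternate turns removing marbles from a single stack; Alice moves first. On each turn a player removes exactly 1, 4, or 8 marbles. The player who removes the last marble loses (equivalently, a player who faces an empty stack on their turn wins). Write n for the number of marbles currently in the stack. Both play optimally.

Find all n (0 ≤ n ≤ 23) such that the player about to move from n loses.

Compute win/loss labels from the base case upward. A position with no move is W. Any other position is W if it can reach an L in one move, else L.
n=0: no move; the opponent has just taken the last marble and therefore loses → W
n=1: L (sole option 0(W) is W)
n=2: W (go to 1, an L position)
n=3: L (sole option 2(W) is W)
n=4: W (go to 3, an L position)
n=5: W (go to 1, an L position)
n=6: L (options 5(W), 2(W) are all W)
n=7: W (go to 6, an L position)
n=8: L (options 7(W), 4(W), 0(W) are all W)
n=9: W (go to 8, an L position)
n=10: W (go to 6, an L position)
n=11: W (go to 3, an L position)
n=12: W (go to 8, an L position)
n=13: L (options 12(W), 9(W), 5(W) are all W)
n=14: W (go to 13, an L position)
n=15: L (options 14(W), 11(W), 7(W) are all W)
n=16: W (go to 15, an L position)
n=17: W (go to 13, an L position)
n=18: L (options 17(W), 14(W), 10(W) are all W)
n=19: W (go to 18, an L position)
n=20: L (options 19(W), 16(W), 12(W) are all W)
n=21: W (go to 20, an L position)
n=22: W (go to 18, an L position)
n=23: W (go to 15, an L position)
Reading off the rows marked L gives the requested list; there are 8 such values of n.

1, 3, 6, 8, 13, 15, 18, 20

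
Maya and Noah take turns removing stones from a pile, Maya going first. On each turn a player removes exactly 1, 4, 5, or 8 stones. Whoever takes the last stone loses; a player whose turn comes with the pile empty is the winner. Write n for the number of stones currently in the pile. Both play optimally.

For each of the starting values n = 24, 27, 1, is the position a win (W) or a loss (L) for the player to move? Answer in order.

Label each position W (a win for the player to move) or L (a loss). A position with no legal move is W; any other position is W exactly when some move reaches an L, and L when every move reaches a W.
n=0: no move; the opponent has just taken the last stone and therefore loses → W
n=1: the only move is to 0(W), a W ⇒ L
n=2: can move to 1, which is L ⇒ W
n=3: the only move is to 2(W), a W ⇒ L
n=4: can move to 3, which is L ⇒ W
n=5: can move to 1, which is L ⇒ W
n=6: can move to 1, which is L ⇒ W
n=7: can move to 3, which is L ⇒ W
n=8: can move to 3, which is L ⇒ W
n=9: can move to 1, which is L ⇒ W
n=10: moves to 9(W), 6(W), 5(W), 2(W); every one is W ⇒ L
n=11: can move to 10, which is L ⇒ W
n=12: moves to 11(W), 8(W), 7(W), 4(W); every one is W ⇒ L
n=13: can move to 12, which is L ⇒ W
n=14: can move to 10, which is L ⇒ W
n=15: can move to 10, which is L ⇒ W
n=16: can move to 12, which is L ⇒ W
n=17: can move to 12, which is L ⇒ W
n=18: can move to 10, which is L ⇒ W
n=19: moves to 18(W), 15(W), 14(W), 11(W); every one is W ⇒ L
n=20: can move to 19, which is L ⇒ W
n=21: moves to 20(W), 17(W), 16(W), 13(W); every one is W ⇒ L
n=22: can move to 21, which is L ⇒ W
n=23: can move to 19, which is L ⇒ W
n=24: can move to 19, which is L ⇒ W
n=25: can move to 21, which is L ⇒ W
n=26: can move to 21, which is L ⇒ W
n=27: can move to 19, which is L ⇒ W

24: W, 27: W, 1: L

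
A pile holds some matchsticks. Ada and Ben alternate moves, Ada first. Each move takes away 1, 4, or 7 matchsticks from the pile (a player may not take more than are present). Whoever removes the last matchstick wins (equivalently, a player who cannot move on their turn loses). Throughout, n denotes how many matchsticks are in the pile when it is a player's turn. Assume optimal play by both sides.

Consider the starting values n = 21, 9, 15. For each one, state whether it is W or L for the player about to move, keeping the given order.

21: L, 9: W, 15: W

Compute win/loss labels from the base case upward. A position with no move is L. Any other position is W if it can reach an L in one move, else L.
n=0: no move → L
n=1: reaches L-position 0 → W
n=2: only reaches 1(W), which is W → L
n=3: reaches L-position 2 → W
n=4: reaches L-position 0 → W
n=5: only reaches 4(W), 1(W), all W → L
n=6: reaches L-position 5 → W
n=7: reaches L-position 0 → W
n=8: only reaches 7(W), 4(W), 1(W), all W → L
n=9: reaches L-position 8 → W
n=10: only reaches 9(W), 6(W), 3(W), all W → L
n=11: reaches L-position 10 → W
n=12: reaches L-position 8 → W
n=13: only reaches 12(W), 9(W), 6(W), all W → L
n=14: reaches L-position 13 → W
n=15: reaches L-position 8 → W
n=16: only reaches 15(W), 12(W), 9(W), all W → L
n=17: reaches L-position 16 → W
n=18: only reaches 17(W), 14(W), 11(W), all W → L
n=19: reaches L-position 18 → W
n=20: reaches L-position 16 → W
n=21: only reaches 20(W), 17(W), 14(W), all W → L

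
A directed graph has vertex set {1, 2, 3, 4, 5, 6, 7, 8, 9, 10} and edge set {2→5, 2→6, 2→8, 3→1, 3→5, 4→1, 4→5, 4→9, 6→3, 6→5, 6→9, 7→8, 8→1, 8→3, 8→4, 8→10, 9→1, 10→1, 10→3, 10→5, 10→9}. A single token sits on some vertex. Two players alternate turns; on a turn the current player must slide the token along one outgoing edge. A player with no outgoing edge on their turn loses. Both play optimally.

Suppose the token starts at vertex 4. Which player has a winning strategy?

The first player wins.

Classify positions by backward induction: terminal positions (no move available) are L. From any other position, the mover wins iff some move reaches an L.
Every edge goes from a vertex to one that appears earlier in the order 1, 5, 9, 3, 4, 6, 10, 8, 2, 7, so processing vertices in that order labels each vertex after all of its successors.
1: no outgoing edge → L
5: no outgoing edge → L
9: →1(L), so W
3: →5(L), so W
4: →5(L), so W
6: →5(L), so W
10: →5(L), so W
8: →1(L), so W
2: →5(L), so W
7: →8(W) only, which is W, so L
From 4 the player to move can move to 5, reaching an L position.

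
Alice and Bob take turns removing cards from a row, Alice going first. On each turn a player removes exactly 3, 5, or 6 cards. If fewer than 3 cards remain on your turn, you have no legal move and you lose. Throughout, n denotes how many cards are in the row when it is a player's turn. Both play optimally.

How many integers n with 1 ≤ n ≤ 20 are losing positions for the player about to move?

Classify positions by backward induction: terminal positions (no move available) are L. From any other position, the mover wins iff some move reaches an L.
n=0: no move → L
n=1: no move → L
n=2: no move → L
n=3: reaches L-position 0 → W
n=4: reaches L-position 1 → W
n=5: reaches L-position 2 → W
n=6: reaches L-position 1 → W
n=7: reaches L-position 2 → W
n=8: reaches L-position 2 → W
n=9: only reaches 6(W), 4(W), 3(W), all W → L
n=10: only reaches 7(W), 5(W), 4(W), all W → L
n=11: only reaches 8(W), 6(W), 5(W), all W → L
n=12: reaches L-position 9 → W
n=13: reaches L-position 10 → W
n=14: reaches L-position 11 → W
n=15: reaches L-position 10 → W
n=16: reaches L-position 11 → W
n=17: reaches L-position 11 → W
n=18: only reaches 15(W), 13(W), 12(W), all W → L
n=19: only reaches 16(W), 14(W), 13(W), all W → L
n=20: only reaches 17(W), 15(W), 14(W), all W → L
L entries with 1 ≤ n ≤ 20 (n=0 is outside the asked range and is not counted): n = 1, 2, 9, 10, 11, 18, 19, 20; that makes 8.

8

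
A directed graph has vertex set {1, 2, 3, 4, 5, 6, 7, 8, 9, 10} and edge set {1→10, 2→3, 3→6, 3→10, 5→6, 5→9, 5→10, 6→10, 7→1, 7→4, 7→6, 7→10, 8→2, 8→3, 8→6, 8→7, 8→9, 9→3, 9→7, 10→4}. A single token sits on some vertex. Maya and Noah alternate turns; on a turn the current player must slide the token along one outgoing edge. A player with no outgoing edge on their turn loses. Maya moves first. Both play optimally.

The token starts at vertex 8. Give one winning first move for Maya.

Move to 9.

Label each position W (a win for the player to move) or L (a loss). A position with no legal move is L; any other position is W exactly when some move reaches an L, and L when every move reaches a W.
Every edge goes from a vertex to one that appears earlier in the order 4, 10, 1, 6, 7, 3, 2, 9, 5, 8, so processing vertices in that order labels each vertex after all of its successors.
4: no outgoing edge → L
10: W (go to 4, an L position)
1: L (sole option 10(W) is W)
6: L (sole option 10(W) is W)
7: W (go to 6, an L position)
3: W (go to 6, an L position)
2: L (sole option 3(W) is W)
9: L (options 3(W), 7(W) are all W)
5: W (go to 9, an L position)
8: W (go to 9, an L position)
From 8, the L positions reachable in one move are: 9, 2, 6. Any move reaching one of these is winning.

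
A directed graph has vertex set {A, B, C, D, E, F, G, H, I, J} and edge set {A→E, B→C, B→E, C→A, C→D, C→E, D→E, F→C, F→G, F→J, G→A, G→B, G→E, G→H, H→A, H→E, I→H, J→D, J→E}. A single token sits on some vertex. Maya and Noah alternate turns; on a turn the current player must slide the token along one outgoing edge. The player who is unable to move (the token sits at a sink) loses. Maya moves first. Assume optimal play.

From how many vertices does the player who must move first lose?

Positions with no move are L. A position that does have a move is losing for the player to move precisely when every available move leads to a winning position for the opponent. Fill in the labels:
Every edge goes from a vertex to one that appears earlier in the order E, D, A, C, B, H, G, I, J, F, so processing vertices in that order labels each vertex after all of its successors.
E: no outgoing edge → L
D: can move to E, which is L ⇒ W
A: can move to E, which is L ⇒ W
C: can move to E, which is L ⇒ W
B: can move to E, which is L ⇒ W
H: can move to E, which is L ⇒ W
G: can move to E, which is L ⇒ W
I: the only move is to H(W), a W ⇒ L
J: can move to E, which is L ⇒ W
F: moves to J(W), G(W), C(W); every one is W ⇒ L
The L vertices are E, F, I; that is 3 in all.

3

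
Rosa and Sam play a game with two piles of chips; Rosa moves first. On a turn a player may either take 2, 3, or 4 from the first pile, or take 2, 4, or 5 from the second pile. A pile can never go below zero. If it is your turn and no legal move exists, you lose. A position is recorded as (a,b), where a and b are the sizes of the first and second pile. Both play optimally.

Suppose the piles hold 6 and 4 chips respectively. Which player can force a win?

Rosa wins.

Positions with no move are L. A position that does have a move is losing for the player to move precisely when every available move leads to a winning position for the opponent. Fill in the labels:
No move ever increases a pile, so every position that can arise here has a ≤ 6 and b ≤ 4; it is enough to label the cells with 0 ≤ a ≤ 6 and 0 ≤ b ≤ 4.
Every move lowers a or b (never raises either), so fill the grid row by row in increasing a, and left to right within a row: each cell's successors are then already labelled.
      b=0  b=1  b=2  b=3  b=4
a=0:    L    L    W    W    W
a=1:    L    L    W    W    W
a=2:    W    W    L    L    W
a=3:    W    W    L    L    W
a=4:    W    W    W    W    L
a=5:    W    W    W    W    L
a=6:    L    L    W    W    W
Cells with no legal move (terminal, hence L): (0,0), (0,1), (1,0), (1,1).
The remaining L cells, each justified by listing all of its moves:
(2,2): only reaches (0,2)(W), (2,0)(W), all W → L
(2,3): only reaches (0,3)(W), (2,1)(W), all W → L
(3,2): only reaches (1,2)(W), (0,2)(W), (3,0)(W), all W → L
(3,3): only reaches (1,3)(W), (0,3)(W), (3,1)(W), all W → L
(4,4): only reaches (2,4)(W), (1,4)(W), (0,4)(W), (4,2)(W), (4,0)(W), all W → L
(5,4): only reaches (3,4)(W), (2,4)(W), (1,4)(W), (5,2)(W), (5,0)(W), all W → L
(6,0): only reaches (4,0)(W), (3,0)(W), (2,0)(W), all W → L
(6,1): only reaches (4,1)(W), (3,1)(W), (2,1)(W), all W → L
Every other cell has at least one move into one of the L cells above, so it is W.
From (6,4) Rosa can move to (4,4), reaching an L position.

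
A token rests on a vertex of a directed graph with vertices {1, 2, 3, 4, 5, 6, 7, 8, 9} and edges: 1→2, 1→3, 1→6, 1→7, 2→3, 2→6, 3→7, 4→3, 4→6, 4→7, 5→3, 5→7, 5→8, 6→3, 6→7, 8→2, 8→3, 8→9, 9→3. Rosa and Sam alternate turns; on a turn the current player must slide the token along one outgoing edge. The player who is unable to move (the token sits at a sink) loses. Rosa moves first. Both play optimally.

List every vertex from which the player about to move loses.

2, 7, 9

Label each position W (a win for the player to move) or L (a loss). A position with no legal move is L; any other position is W exactly when some move reaches an L, and L when every move reaches a W.
Every edge goes from a vertex to one that appears earlier in the order 7, 3, 6, 9, 2, 4, 8, 5, 1, so processing vertices in that order labels each vertex after all of its successors.
7: no outgoing edge → L
3: can move to 7, which is L ⇒ W
6: can move to 7, which is L ⇒ W
9: the only move is to 3(W), a W ⇒ L
2: moves to 6(W), 3(W); every one is W ⇒ L
4: can move to 7, which is L ⇒ W
8: can move to 2, which is L ⇒ W
5: can move to 7, which is L ⇒ W
1: can move to 2, which is L ⇒ W
Reading off the rows marked L gives the requested list; there are 3 such vertices.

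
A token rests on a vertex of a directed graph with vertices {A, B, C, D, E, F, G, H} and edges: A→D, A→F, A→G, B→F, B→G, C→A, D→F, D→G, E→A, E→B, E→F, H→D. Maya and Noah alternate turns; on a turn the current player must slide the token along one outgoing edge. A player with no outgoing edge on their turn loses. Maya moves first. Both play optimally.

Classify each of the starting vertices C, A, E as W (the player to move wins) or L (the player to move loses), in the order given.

C: L, A: W, E: W

Work bottom-up. With no move the player to move loses. Otherwise the position is W if at least one move leads to an L position for the opponent, and L if every move leads to a W.
Every edge goes from a vertex to one that appears earlier in the order G, F, D, A, H, B, C, E, so processing vertices in that order labels each vertex after all of its successors.
G: no outgoing edge → L
F: no outgoing edge → L
D: →F(L), so W
A: →F(L), so W
H: →D(W) only, which is W, so L
B: →F(L), so W
C: →A(W) only, which is W, so L
E: →F(L), so W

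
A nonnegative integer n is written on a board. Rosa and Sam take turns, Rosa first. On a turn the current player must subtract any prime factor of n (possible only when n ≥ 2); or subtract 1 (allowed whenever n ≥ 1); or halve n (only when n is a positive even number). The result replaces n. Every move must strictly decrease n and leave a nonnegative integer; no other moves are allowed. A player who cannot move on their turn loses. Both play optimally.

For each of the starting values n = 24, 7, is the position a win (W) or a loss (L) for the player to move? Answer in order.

24: L, 7: W

Work bottom-up. With no move the player to move loses. Otherwise the position is W if at least one move leads to an L position for the opponent, and L if every move leads to a W.
n=0: no move → L
n=1: reaches L-position 0 → W
n=2: reaches L-position 0 → W
n=3: reaches L-position 0 → W
n=4: only reaches 2(W), 3(W), all W → L
n=5: reaches L-position 0 → W
n=6: reaches L-position 4 → W
n=7: reaches L-position 0 → W
n=8: reaches L-position 4 → W
n=9: only reaches 6(W), 8(W), all W → L
n=10: reaches L-position 9 → W
n=11: reaches L-position 0 → W
n=12: reaches L-position 9 → W
n=13: reaches L-position 0 → W
n=14: only reaches 7(W), 12(W), 13(W), all W → L
n=15: reaches L-position 14 → W
n=16: reaches L-position 14 → W
n=17: reaches L-position 0 → W
n=18: reaches L-position 9 → W
n=19: reaches L-position 0 → W
n=20: only reaches 10(W), 15(W), 18(W), 19(W), all W → L
n=21: reaches L-position 14 → W
n=22: reaches L-position 20 → W
n=23: reaches L-position 0 → W
n=24: only reaches 12(W), 21(W), 22(W), 23(W), all W → L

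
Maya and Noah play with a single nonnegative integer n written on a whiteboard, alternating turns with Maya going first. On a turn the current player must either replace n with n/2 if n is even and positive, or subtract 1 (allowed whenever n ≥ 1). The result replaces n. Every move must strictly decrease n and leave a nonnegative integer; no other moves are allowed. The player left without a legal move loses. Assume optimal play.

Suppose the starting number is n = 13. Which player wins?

Noah wins.

Work bottom-up. With no move the player to move loses. Otherwise the position is W if at least one move leads to an L position for the opponent, and L if every move leads to a W.
n=0: no move → L
n=1: W (go to 0, an L position)
n=2: L (sole option 1(W) is W)
n=3: W (go to 2, an L position)
n=4: W (go to 2, an L position)
n=5: L (sole option 4(W) is W)
n=6: W (go to 5, an L position)
n=7: L (sole option 6(W) is W)
n=8: W (go to 7, an L position)
n=9: L (sole option 8(W) is W)
n=10: W (go to 5, an L position)
n=11: L (sole option 10(W) is W)
n=12: W (go to 11, an L position)
n=13: L (sole option 12(W) is W)
The starting position 13 is L: whatever Maya does, the opponent receives a W position.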